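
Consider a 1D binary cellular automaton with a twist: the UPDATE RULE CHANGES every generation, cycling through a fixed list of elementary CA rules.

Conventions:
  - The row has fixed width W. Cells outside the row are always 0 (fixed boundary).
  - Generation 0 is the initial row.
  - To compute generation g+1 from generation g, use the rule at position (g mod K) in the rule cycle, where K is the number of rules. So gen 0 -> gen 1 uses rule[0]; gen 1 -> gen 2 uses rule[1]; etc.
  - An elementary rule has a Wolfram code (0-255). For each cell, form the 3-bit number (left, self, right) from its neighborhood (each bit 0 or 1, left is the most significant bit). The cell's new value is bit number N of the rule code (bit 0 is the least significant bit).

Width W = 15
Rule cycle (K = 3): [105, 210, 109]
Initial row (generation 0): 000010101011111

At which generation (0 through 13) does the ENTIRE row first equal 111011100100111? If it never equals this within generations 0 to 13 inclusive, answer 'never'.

Answer: 6

Derivation:
Gen 0: 000010101011111
Gen 1 (rule 105): 111001010110001
Gen 2 (rule 210): 011110000011010
Gen 3 (rule 109): 010010111011110
Gen 4 (rule 105): 000001101110010
Gen 5 (rule 210): 000010100111101
Gen 6 (rule 109): 111011100100111
Gen 7 (rule 105): 101110100000101
Gen 8 (rule 210): 000110010001000
Gen 9 (rule 109): 110110010101011
Gen 10 (rule 105): 111110001010111
Gen 11 (rule 210): 011111010000011
Gen 12 (rule 109): 010001110111011
Gen 13 (rule 105): 000101011101111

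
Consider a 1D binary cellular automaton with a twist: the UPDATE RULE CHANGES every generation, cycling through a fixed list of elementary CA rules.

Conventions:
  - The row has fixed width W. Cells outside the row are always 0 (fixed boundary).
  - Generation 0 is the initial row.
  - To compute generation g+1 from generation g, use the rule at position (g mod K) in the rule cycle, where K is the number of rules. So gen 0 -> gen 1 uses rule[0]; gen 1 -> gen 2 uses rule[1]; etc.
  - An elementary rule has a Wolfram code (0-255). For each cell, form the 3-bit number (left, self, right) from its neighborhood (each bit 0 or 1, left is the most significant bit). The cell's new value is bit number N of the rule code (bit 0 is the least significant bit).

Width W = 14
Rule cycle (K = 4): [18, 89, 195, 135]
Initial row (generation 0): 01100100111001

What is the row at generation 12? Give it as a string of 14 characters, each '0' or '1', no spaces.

Gen 0: 01100100111001
Gen 1 (rule 18): 10011011000110
Gen 2 (rule 89): 01011011110111
Gen 3 (rule 195): 10001001110011
Gen 4 (rule 135): 10111010100100
Gen 5 (rule 18): 00000000011010
Gen 6 (rule 89): 11111111011001
Gen 7 (rule 195): 01111111001010
Gen 8 (rule 135): 10111110011010
Gen 9 (rule 18): 00000001100001
Gen 10 (rule 89): 11111101111100
Gen 11 (rule 195): 01111100111101
Gen 12 (rule 135): 10111001011001

Answer: 10111001011001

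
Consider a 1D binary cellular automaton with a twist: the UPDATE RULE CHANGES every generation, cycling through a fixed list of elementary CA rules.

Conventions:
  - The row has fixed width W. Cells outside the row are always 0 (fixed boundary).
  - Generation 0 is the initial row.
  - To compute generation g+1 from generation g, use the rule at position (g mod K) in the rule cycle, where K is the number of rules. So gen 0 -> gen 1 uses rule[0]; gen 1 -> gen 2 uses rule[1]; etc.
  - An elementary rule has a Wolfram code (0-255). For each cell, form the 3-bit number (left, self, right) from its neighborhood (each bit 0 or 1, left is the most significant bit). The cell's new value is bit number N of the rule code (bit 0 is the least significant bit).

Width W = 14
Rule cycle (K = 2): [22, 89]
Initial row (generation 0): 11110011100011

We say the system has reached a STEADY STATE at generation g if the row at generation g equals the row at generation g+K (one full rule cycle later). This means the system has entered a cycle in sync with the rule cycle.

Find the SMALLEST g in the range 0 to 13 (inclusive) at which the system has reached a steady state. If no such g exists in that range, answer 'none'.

Gen 0: 11110011100011
Gen 1 (rule 22): 00001100010100
Gen 2 (rule 89): 11101111000011
Gen 3 (rule 22): 00000000100100
Gen 4 (rule 89): 11111110010011
Gen 5 (rule 22): 00000001111100
Gen 6 (rule 89): 11111101000111
Gen 7 (rule 22): 00000001101000
Gen 8 (rule 89): 11111101100111
Gen 9 (rule 22): 00000000011000
Gen 10 (rule 89): 11111111011111
Gen 11 (rule 22): 00000000000000
Gen 12 (rule 89): 11111111111111
Gen 13 (rule 22): 00000000000000
Gen 14 (rule 89): 11111111111111
Gen 15 (rule 22): 00000000000000

Answer: 11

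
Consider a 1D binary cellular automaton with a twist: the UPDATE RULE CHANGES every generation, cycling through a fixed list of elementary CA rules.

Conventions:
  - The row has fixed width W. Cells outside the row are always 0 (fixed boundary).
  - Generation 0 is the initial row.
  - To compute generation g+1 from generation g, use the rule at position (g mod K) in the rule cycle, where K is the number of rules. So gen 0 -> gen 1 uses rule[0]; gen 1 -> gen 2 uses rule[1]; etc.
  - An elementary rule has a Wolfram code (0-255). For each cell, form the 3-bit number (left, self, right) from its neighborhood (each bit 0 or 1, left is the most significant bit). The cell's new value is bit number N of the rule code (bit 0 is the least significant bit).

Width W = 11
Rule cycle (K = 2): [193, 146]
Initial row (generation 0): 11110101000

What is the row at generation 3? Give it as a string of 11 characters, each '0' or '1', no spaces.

Gen 0: 11110101000
Gen 1 (rule 193): 01110000011
Gen 2 (rule 146): 10101000100
Gen 3 (rule 193): 00000010001

Answer: 00000010001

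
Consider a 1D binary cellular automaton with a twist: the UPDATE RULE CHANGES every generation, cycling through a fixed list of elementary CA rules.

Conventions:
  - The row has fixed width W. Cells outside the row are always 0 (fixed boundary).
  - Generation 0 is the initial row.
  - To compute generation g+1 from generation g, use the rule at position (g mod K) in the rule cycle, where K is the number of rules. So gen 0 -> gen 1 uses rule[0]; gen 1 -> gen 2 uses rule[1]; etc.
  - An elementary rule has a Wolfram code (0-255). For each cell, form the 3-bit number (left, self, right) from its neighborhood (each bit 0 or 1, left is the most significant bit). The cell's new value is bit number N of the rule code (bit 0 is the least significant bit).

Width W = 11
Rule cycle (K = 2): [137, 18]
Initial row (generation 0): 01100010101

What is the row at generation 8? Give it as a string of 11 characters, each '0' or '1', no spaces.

Answer: 00000010100

Derivation:
Gen 0: 01100010101
Gen 1 (rule 137): 01001000000
Gen 2 (rule 18): 10110100000
Gen 3 (rule 137): 00100001111
Gen 4 (rule 18): 01010010000
Gen 5 (rule 137): 00000000111
Gen 6 (rule 18): 00000001000
Gen 7 (rule 137): 11111100011
Gen 8 (rule 18): 00000010100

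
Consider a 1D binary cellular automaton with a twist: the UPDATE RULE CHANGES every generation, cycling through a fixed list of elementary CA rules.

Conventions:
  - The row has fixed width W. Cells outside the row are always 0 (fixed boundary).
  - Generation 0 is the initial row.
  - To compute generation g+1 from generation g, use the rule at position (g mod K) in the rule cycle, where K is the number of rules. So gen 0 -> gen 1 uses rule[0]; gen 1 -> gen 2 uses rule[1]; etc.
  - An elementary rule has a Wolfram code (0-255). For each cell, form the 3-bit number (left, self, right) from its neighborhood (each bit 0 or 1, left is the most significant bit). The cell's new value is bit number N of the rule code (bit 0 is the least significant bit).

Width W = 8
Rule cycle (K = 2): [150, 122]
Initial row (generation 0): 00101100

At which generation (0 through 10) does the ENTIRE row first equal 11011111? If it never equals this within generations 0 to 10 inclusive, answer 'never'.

Answer: 6

Derivation:
Gen 0: 00101100
Gen 1 (rule 150): 01100010
Gen 2 (rule 122): 11110101
Gen 3 (rule 150): 01100101
Gen 4 (rule 122): 11111010
Gen 5 (rule 150): 01110011
Gen 6 (rule 122): 11011111
Gen 7 (rule 150): 00001110
Gen 8 (rule 122): 00011011
Gen 9 (rule 150): 00100000
Gen 10 (rule 122): 01010000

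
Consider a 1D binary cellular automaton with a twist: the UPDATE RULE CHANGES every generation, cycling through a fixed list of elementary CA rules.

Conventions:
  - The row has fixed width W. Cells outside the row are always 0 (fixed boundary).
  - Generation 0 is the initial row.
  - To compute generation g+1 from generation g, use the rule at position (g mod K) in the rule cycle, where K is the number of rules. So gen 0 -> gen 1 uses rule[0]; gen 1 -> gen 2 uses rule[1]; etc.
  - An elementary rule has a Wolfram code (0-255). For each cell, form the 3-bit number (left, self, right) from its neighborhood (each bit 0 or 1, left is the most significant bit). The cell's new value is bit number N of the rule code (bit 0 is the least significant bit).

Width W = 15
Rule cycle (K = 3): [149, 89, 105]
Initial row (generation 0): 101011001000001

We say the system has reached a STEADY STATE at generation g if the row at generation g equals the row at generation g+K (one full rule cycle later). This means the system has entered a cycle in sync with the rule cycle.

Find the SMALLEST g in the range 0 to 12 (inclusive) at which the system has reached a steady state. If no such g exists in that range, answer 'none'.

Gen 0: 101011001000001
Gen 1 (rule 149): 101000101111101
Gen 2 (rule 89): 000110001000100
Gen 3 (rule 105): 110110100010001
Gen 4 (rule 149): 000000111011101
Gen 5 (rule 89): 111110101010100
Gen 6 (rule 105): 100011010101001
Gen 7 (rule 149): 111000010101101
Gen 8 (rule 89): 101111000001100
Gen 9 (rule 105): 011001011101101
Gen 10 (rule 149): 000101001000001
Gen 11 (rule 89): 110000100111100
Gen 12 (rule 105): 110110000100101
Gen 13 (rule 149): 000001110110101
Gen 14 (rule 89): 111101010110000
Gen 15 (rule 105): 100110101110111

Answer: none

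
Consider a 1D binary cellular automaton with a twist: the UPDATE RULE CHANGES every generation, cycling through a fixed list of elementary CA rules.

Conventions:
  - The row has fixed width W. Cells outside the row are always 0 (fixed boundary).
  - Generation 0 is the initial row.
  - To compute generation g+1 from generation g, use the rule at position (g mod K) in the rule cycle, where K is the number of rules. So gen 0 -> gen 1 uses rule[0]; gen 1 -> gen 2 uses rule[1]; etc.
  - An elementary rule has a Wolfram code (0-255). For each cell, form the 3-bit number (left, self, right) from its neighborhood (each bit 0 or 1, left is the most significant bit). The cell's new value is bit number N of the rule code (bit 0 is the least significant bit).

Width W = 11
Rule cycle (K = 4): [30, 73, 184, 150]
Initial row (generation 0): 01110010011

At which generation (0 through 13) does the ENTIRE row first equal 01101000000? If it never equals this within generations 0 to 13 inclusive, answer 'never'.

Gen 0: 01110010011
Gen 1 (rule 30): 11001111110
Gen 2 (rule 73): 11001000010
Gen 3 (rule 184): 10100100001
Gen 4 (rule 150): 10111110011
Gen 5 (rule 30): 10100001110
Gen 6 (rule 73): 00001101010
Gen 7 (rule 184): 00001010101
Gen 8 (rule 150): 00011010101
Gen 9 (rule 30): 00110010101
Gen 10 (rule 73): 10110000000
Gen 11 (rule 184): 01101000000
Gen 12 (rule 150): 10001100000
Gen 13 (rule 30): 11011010000

Answer: 11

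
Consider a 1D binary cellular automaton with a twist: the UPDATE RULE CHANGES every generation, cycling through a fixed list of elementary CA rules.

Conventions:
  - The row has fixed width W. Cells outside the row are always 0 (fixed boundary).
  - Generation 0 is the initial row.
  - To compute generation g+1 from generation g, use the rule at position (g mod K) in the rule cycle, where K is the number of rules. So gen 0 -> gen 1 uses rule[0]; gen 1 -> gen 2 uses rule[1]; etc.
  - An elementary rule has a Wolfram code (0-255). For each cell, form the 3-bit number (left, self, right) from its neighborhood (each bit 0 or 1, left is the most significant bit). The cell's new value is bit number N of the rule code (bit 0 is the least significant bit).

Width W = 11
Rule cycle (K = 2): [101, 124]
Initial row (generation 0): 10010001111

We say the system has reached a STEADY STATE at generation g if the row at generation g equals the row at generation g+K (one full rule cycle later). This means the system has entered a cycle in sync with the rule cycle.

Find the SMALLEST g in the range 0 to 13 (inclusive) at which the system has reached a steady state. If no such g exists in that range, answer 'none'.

Gen 0: 10010001111
Gen 1 (rule 101): 10010100001
Gen 2 (rule 124): 11011110001
Gen 3 (rule 101): 01100010101
Gen 4 (rule 124): 01110011111
Gen 5 (rule 101): 00010000001
Gen 6 (rule 124): 00011000001
Gen 7 (rule 101): 11001011101
Gen 8 (rule 124): 11101110111
Gen 9 (rule 101): 00110011001
Gen 10 (rule 124): 00111011101
Gen 11 (rule 101): 10001100111
Gen 12 (rule 124): 11001110101
Gen 13 (rule 101): 01000011111
Gen 14 (rule 124): 01100010001
Gen 15 (rule 101): 00101010101

Answer: none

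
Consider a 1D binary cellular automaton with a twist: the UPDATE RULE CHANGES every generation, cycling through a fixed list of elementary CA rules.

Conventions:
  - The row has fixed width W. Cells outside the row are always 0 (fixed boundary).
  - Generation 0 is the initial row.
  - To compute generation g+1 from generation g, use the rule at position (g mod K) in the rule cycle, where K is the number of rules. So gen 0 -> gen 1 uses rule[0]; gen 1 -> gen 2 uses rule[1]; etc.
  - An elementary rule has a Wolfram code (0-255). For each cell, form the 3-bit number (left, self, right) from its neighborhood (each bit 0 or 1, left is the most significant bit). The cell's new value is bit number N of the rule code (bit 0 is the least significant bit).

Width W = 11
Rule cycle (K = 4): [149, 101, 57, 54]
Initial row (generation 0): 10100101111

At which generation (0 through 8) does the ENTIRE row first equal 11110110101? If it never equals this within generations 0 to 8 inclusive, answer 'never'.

Answer: never

Derivation:
Gen 0: 10100101111
Gen 1 (rule 149): 10110100110
Gen 2 (rule 101): 11011100010
Gen 3 (rule 57): 10110011001
Gen 4 (rule 54): 11001100111
Gen 5 (rule 149): 00100010010
Gen 6 (rule 101): 10101010010
Gen 7 (rule 57): 01010101001
Gen 8 (rule 54): 11111111111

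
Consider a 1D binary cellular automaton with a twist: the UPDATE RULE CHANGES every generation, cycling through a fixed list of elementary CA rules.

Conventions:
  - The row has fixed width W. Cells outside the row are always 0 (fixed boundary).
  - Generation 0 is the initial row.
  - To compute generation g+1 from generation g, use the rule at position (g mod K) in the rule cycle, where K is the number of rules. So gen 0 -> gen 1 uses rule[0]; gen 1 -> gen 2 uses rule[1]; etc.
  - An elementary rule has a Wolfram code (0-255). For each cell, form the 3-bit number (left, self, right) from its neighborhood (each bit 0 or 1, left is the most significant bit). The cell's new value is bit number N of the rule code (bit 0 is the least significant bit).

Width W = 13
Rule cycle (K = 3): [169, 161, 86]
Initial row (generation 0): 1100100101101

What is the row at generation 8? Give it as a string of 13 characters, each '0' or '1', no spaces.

Answer: 0010010101100

Derivation:
Gen 0: 1100100101101
Gen 1 (rule 169): 1000000011010
Gen 2 (rule 161): 0011111000100
Gen 3 (rule 86): 0100001101110
Gen 4 (rule 169): 0001101011100
Gen 5 (rule 161): 1100010101001
Gen 6 (rule 86): 0110110101111
Gen 7 (rule 169): 0101101011110
Gen 8 (rule 161): 0010010101100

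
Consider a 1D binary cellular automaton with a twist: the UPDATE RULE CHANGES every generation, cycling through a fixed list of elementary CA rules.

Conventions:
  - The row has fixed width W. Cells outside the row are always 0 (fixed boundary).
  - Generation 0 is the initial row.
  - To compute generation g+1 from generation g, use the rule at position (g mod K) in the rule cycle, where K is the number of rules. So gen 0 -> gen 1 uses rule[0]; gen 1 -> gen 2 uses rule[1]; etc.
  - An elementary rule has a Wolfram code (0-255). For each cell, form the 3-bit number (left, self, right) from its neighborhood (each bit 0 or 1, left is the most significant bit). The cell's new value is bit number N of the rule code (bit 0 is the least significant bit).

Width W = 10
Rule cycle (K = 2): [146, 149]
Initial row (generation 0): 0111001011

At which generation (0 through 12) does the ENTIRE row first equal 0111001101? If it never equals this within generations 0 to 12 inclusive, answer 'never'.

Gen 0: 0111001011
Gen 1 (rule 146): 1010110000
Gen 2 (rule 149): 1010001111
Gen 3 (rule 146): 0001010110
Gen 4 (rule 149): 1101010001
Gen 5 (rule 146): 0000001010
Gen 6 (rule 149): 1111101011
Gen 7 (rule 146): 0111000000
Gen 8 (rule 149): 0010111111
Gen 9 (rule 146): 0100011110
Gen 10 (rule 149): 0111001101
Gen 11 (rule 146): 1010110000
Gen 12 (rule 149): 1010001111

Answer: 10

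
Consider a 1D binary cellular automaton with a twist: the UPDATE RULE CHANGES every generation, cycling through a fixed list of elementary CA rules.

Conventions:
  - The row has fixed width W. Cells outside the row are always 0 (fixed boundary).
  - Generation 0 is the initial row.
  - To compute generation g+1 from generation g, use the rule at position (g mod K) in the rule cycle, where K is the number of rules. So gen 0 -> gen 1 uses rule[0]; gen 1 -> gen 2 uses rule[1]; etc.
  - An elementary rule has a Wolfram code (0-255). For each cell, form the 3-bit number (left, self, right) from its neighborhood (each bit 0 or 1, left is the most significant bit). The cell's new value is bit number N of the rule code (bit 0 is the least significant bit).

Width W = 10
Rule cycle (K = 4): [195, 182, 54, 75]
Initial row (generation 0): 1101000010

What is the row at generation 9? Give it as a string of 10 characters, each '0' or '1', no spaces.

Gen 0: 1101000010
Gen 1 (rule 195): 0100011100
Gen 2 (rule 182): 1110101010
Gen 3 (rule 54): 0001111111
Gen 4 (rule 75): 1111000001
Gen 5 (rule 195): 0111011110
Gen 6 (rule 182): 1010101101
Gen 7 (rule 54): 1111110011
Gen 8 (rule 75): 1000010111
Gen 9 (rule 195): 0011100011

Answer: 0011100011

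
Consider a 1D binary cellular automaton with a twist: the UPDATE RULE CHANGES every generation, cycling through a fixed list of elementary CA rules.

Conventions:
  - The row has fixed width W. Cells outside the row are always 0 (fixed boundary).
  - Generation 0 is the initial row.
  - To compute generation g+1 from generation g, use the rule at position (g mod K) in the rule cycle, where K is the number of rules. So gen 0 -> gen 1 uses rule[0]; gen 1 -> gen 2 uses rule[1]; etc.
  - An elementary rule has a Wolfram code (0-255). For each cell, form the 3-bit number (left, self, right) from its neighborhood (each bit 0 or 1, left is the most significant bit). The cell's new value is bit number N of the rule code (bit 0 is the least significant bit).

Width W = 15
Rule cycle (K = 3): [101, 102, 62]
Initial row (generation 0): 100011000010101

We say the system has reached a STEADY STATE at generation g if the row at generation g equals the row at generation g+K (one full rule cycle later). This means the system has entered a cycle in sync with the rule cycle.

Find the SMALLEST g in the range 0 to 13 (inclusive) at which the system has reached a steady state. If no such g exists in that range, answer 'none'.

Answer: none

Derivation:
Gen 0: 100011000010101
Gen 1 (rule 101): 101001011011111
Gen 2 (rule 102): 111011101100001
Gen 3 (rule 62): 100110011010011
Gen 4 (rule 101): 100010001110001
Gen 5 (rule 102): 100110010010011
Gen 6 (rule 62): 111101111111110
Gen 7 (rule 101): 000110000000010
Gen 8 (rule 102): 001010000000110
Gen 9 (rule 62): 011111000001101
Gen 10 (rule 101): 000001011100111
Gen 11 (rule 102): 000011100101001
Gen 12 (rule 62): 000110011111111
Gen 13 (rule 101): 110010000000001
Gen 14 (rule 102): 010110000000011
Gen 15 (rule 62): 111101000000110
Gen 16 (rule 101): 000111011110010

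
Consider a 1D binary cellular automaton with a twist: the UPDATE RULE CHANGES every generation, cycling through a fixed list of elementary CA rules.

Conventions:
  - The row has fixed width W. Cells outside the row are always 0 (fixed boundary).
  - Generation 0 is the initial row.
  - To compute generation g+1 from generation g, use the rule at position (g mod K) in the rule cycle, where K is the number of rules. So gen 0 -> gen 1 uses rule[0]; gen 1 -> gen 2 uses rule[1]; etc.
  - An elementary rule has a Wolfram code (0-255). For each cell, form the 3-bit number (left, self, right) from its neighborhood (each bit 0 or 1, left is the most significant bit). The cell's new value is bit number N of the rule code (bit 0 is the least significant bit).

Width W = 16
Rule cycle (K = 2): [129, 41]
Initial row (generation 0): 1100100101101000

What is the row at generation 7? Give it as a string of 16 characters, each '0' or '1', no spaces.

Gen 0: 1100100101101000
Gen 1 (rule 129): 0000000000000011
Gen 2 (rule 41): 1111111111111010
Gen 3 (rule 129): 0111111111110000
Gen 4 (rule 41): 0100000000000111
Gen 5 (rule 129): 0001111111110010
Gen 6 (rule 41): 1101000000000000
Gen 7 (rule 129): 0000011111111111

Answer: 0000011111111111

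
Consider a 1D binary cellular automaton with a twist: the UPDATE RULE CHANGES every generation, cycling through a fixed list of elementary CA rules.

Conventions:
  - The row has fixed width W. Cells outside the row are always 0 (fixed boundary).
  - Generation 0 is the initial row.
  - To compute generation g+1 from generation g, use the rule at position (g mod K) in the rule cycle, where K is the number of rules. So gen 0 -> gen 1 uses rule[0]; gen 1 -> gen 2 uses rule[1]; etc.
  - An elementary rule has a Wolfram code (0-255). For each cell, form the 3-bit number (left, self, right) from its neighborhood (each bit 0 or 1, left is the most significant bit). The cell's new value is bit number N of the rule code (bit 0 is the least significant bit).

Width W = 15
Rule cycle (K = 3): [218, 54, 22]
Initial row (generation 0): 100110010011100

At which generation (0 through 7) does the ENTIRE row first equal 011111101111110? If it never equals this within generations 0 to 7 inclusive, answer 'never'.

Answer: 1

Derivation:
Gen 0: 100110010011100
Gen 1 (rule 218): 011111101111110
Gen 2 (rule 54): 100000010000001
Gen 3 (rule 22): 110000111000011
Gen 4 (rule 218): 111001111100111
Gen 5 (rule 54): 000110000011000
Gen 6 (rule 22): 001001000100100
Gen 7 (rule 218): 010110101011010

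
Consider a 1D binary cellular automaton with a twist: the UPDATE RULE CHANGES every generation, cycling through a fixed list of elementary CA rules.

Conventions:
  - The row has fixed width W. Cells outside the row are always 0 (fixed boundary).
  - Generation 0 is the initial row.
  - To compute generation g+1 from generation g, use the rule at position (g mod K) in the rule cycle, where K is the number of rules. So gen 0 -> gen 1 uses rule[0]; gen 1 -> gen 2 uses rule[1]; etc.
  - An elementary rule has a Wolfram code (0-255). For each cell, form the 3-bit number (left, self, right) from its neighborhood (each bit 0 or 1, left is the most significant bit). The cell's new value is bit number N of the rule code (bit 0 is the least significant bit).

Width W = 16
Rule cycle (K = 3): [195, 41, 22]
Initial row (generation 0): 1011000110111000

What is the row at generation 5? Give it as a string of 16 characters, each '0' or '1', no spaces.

Gen 0: 1011000110111000
Gen 1 (rule 195): 0001011010011011
Gen 2 (rule 41): 1100110100010110
Gen 3 (rule 22): 0011000110110001
Gen 4 (rule 195): 1101011010010110
Gen 5 (rule 41): 1010110100001100

Answer: 1010110100001100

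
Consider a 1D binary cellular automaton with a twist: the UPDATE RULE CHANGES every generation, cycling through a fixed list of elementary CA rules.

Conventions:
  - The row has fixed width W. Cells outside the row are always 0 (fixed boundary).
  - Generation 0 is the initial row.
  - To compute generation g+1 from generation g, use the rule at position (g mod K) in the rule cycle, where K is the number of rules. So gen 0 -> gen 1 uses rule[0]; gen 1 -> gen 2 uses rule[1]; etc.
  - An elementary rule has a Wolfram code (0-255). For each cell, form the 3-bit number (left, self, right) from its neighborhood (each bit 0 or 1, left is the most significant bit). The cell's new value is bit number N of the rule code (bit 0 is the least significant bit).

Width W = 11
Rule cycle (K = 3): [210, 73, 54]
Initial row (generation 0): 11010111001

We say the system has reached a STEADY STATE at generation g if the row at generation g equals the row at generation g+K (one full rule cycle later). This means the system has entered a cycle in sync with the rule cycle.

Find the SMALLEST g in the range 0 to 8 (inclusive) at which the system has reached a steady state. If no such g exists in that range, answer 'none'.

Answer: 8

Derivation:
Gen 0: 11010111001
Gen 1 (rule 210): 01000011110
Gen 2 (rule 73): 00011010010
Gen 3 (rule 54): 00100111111
Gen 4 (rule 210): 01011011111
Gen 5 (rule 73): 00011010001
Gen 6 (rule 54): 00100111011
Gen 7 (rule 210): 01011011001
Gen 8 (rule 73): 00011011000
Gen 9 (rule 54): 00100100100
Gen 10 (rule 210): 01011011010
Gen 11 (rule 73): 00011011000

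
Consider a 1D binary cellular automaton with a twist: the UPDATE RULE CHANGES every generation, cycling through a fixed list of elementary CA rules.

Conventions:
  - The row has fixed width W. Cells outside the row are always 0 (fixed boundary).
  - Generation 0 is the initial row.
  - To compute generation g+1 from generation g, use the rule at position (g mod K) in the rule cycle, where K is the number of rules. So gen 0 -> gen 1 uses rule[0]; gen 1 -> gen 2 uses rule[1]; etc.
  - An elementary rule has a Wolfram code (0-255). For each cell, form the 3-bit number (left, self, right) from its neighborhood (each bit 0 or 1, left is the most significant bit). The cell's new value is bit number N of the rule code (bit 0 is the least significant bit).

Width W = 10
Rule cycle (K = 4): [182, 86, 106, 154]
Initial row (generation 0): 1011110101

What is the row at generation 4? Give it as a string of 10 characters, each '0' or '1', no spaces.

Gen 0: 1011110101
Gen 1 (rule 182): 1101101111
Gen 2 (rule 86): 0100100001
Gen 3 (rule 106): 1001000010
Gen 4 (rule 154): 0110100101

Answer: 0110100101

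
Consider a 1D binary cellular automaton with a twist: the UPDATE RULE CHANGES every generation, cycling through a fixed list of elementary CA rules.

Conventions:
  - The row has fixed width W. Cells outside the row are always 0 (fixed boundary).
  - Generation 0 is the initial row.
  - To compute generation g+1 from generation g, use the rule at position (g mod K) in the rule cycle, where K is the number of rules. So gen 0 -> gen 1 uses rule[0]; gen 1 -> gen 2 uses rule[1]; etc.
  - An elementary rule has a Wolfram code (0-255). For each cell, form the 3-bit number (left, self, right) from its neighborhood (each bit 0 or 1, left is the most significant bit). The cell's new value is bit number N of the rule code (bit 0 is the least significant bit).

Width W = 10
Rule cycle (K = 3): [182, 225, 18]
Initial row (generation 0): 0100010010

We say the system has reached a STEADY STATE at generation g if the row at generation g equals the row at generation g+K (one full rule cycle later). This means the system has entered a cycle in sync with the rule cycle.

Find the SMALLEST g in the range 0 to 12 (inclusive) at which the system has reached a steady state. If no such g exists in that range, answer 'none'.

Answer: 3

Derivation:
Gen 0: 0100010010
Gen 1 (rule 182): 1110111111
Gen 2 (rule 225): 0111011111
Gen 3 (rule 18): 1000000000
Gen 4 (rule 182): 1100000000
Gen 5 (rule 225): 0101111111
Gen 6 (rule 18): 1000000000
Gen 7 (rule 182): 1100000000
Gen 8 (rule 225): 0101111111
Gen 9 (rule 18): 1000000000
Gen 10 (rule 182): 1100000000
Gen 11 (rule 225): 0101111111
Gen 12 (rule 18): 1000000000
Gen 13 (rule 182): 1100000000
Gen 14 (rule 225): 0101111111
Gen 15 (rule 18): 1000000000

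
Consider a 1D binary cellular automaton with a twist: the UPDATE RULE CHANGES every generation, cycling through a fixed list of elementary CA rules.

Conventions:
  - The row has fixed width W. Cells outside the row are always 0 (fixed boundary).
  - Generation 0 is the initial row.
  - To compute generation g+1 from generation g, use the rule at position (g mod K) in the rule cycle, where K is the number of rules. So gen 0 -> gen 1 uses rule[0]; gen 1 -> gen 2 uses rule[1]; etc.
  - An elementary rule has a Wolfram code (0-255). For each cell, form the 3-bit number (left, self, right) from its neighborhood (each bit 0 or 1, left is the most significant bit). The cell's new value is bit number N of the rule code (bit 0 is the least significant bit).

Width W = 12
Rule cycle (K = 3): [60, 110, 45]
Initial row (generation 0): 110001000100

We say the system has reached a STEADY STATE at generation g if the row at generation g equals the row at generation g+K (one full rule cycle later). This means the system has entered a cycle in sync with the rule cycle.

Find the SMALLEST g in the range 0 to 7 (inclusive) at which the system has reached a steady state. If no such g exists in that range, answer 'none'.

Gen 0: 110001000100
Gen 1 (rule 60): 101001100110
Gen 2 (rule 110): 111011101110
Gen 3 (rule 45): 100110011000
Gen 4 (rule 60): 110101010100
Gen 5 (rule 110): 111111111100
Gen 6 (rule 45): 100000000001
Gen 7 (rule 60): 110000000001
Gen 8 (rule 110): 110000000011
Gen 9 (rule 45): 100111111010
Gen 10 (rule 60): 110100000111

Answer: none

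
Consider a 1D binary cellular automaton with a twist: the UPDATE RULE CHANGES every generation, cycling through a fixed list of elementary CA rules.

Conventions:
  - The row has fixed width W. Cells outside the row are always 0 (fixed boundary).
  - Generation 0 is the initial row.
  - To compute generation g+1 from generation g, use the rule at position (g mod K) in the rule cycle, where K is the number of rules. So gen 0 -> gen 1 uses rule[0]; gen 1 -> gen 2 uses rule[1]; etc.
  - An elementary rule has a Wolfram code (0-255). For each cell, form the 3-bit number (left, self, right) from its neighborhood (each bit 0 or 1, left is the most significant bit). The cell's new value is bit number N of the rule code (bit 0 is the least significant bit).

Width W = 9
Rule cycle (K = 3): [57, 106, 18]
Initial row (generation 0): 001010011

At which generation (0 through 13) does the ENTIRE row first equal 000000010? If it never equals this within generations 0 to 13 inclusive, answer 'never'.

Answer: 9

Derivation:
Gen 0: 001010011
Gen 1 (rule 57): 100101010
Gen 2 (rule 106): 001010100
Gen 3 (rule 18): 010000010
Gen 4 (rule 57): 001111001
Gen 5 (rule 106): 011001010
Gen 6 (rule 18): 100110001
Gen 7 (rule 57): 010101100
Gen 8 (rule 106): 101011100
Gen 9 (rule 18): 000000010
Gen 10 (rule 57): 111111001
Gen 11 (rule 106): 100001010
Gen 12 (rule 18): 010010001
Gen 13 (rule 57): 001001100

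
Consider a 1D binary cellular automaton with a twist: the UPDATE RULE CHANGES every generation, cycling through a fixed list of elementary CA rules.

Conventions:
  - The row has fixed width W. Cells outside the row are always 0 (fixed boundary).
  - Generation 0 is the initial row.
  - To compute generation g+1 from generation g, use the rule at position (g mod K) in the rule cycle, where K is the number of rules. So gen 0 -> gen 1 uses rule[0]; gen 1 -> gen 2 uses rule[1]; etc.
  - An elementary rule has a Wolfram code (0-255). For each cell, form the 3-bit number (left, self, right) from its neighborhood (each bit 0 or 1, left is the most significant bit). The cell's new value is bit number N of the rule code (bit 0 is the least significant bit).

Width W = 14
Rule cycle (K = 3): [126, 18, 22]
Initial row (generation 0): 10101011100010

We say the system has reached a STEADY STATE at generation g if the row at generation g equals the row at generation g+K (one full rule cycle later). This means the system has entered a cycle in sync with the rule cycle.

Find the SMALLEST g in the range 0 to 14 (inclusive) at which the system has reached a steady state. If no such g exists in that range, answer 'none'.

Answer: 2

Derivation:
Gen 0: 10101011100010
Gen 1 (rule 126): 11111110110111
Gen 2 (rule 18): 00000000000000
Gen 3 (rule 22): 00000000000000
Gen 4 (rule 126): 00000000000000
Gen 5 (rule 18): 00000000000000
Gen 6 (rule 22): 00000000000000
Gen 7 (rule 126): 00000000000000
Gen 8 (rule 18): 00000000000000
Gen 9 (rule 22): 00000000000000
Gen 10 (rule 126): 00000000000000
Gen 11 (rule 18): 00000000000000
Gen 12 (rule 22): 00000000000000
Gen 13 (rule 126): 00000000000000
Gen 14 (rule 18): 00000000000000
Gen 15 (rule 22): 00000000000000
Gen 16 (rule 126): 00000000000000
Gen 17 (rule 18): 00000000000000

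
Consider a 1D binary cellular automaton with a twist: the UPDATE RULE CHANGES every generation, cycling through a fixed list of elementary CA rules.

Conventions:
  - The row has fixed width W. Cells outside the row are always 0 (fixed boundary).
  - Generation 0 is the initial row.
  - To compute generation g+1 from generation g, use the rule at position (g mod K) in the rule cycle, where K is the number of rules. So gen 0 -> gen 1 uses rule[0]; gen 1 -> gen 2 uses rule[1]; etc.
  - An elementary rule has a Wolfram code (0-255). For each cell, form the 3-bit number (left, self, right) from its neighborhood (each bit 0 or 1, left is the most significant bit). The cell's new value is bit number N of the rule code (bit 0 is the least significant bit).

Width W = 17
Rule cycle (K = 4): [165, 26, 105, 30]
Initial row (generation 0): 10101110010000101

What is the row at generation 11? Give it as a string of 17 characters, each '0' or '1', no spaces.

Answer: 10001100000111100

Derivation:
Gen 0: 10101110010000101
Gen 1 (rule 165): 11110100010110111
Gen 2 (rule 26): 10000010100100100
Gen 3 (rule 105): 00111001000000001
Gen 4 (rule 30): 01100111100000011
Gen 5 (rule 165): 00000011001111000
Gen 6 (rule 26): 00000110111000100
Gen 7 (rule 105): 11110111101010001
Gen 8 (rule 30): 10000100001011011
Gen 9 (rule 165): 10110101101100100
Gen 10 (rule 26): 00100001001011010
Gen 11 (rule 105): 10001100000111100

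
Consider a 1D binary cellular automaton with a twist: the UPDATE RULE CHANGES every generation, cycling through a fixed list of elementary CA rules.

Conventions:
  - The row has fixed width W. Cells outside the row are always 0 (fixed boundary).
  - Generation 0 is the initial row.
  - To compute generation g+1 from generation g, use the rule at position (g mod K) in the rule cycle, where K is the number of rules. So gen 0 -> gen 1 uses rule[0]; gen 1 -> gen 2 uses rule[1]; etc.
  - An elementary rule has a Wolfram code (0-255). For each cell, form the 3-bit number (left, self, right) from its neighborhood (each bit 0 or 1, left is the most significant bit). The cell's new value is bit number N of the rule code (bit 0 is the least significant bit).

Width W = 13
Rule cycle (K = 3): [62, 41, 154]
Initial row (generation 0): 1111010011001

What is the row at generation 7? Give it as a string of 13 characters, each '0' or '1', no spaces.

Answer: 1100111110111

Derivation:
Gen 0: 1111010011001
Gen 1 (rule 62): 1000111110111
Gen 2 (rule 41): 0010100001100
Gen 3 (rule 154): 0100010011010
Gen 4 (rule 62): 1110111110111
Gen 5 (rule 41): 1001100001100
Gen 6 (rule 154): 0111010011010
Gen 7 (rule 62): 1100111110111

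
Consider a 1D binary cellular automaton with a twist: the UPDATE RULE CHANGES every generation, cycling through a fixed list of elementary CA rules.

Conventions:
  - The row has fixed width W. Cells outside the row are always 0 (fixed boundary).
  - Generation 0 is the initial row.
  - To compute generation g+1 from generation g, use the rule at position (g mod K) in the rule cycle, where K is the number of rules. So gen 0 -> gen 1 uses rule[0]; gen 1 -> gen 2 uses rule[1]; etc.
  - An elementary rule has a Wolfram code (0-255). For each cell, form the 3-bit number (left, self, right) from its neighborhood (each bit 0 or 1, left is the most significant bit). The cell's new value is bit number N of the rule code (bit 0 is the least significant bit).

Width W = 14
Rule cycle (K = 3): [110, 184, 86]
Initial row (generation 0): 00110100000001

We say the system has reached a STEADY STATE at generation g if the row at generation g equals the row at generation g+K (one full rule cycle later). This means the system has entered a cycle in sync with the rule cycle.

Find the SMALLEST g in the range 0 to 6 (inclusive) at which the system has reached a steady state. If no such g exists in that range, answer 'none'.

Answer: none

Derivation:
Gen 0: 00110100000001
Gen 1 (rule 110): 01111100000011
Gen 2 (rule 184): 01111010000010
Gen 3 (rule 86): 10001011000111
Gen 4 (rule 110): 10011111001101
Gen 5 (rule 184): 01011110101010
Gen 6 (rule 86): 11000010101011
Gen 7 (rule 110): 11000111111111
Gen 8 (rule 184): 10100111111110
Gen 9 (rule 86): 10111000000011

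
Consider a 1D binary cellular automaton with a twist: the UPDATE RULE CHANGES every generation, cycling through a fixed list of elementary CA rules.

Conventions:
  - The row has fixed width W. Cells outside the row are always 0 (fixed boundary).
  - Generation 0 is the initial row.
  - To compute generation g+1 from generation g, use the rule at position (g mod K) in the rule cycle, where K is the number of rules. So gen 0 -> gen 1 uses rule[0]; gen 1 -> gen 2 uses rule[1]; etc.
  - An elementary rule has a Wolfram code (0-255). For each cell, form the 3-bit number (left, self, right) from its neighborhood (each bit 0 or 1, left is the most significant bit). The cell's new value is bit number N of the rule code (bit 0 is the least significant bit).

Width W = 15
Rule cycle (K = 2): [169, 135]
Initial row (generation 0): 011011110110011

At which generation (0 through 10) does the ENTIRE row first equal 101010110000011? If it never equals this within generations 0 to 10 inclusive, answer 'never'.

Answer: never

Derivation:
Gen 0: 011011110110011
Gen 1 (rule 169): 010111101100010
Gen 2 (rule 135): 110011000001110
Gen 3 (rule 169): 100010011101100
Gen 4 (rule 135): 101110101000001
Gen 5 (rule 169): 011101010011100
Gen 6 (rule 135): 101001010101001
Gen 7 (rule 169): 010000101010000
Gen 8 (rule 135): 110111101010111
Gen 9 (rule 169): 101111010101110
Gen 10 (rule 135): 100110010100100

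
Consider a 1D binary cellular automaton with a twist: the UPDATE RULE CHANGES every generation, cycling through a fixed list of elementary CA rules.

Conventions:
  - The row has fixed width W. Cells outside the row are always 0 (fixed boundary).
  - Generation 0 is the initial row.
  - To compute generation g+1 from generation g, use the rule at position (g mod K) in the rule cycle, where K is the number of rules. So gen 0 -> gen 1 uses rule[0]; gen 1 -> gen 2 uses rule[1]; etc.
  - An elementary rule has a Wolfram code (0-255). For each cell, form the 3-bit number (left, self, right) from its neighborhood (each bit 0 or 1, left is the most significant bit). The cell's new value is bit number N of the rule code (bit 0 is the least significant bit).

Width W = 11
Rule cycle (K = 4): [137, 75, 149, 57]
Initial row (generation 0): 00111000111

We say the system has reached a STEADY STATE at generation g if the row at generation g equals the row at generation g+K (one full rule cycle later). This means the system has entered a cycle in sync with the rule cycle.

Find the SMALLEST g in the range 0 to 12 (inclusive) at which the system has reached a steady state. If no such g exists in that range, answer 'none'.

Answer: none

Derivation:
Gen 0: 00111000111
Gen 1 (rule 137): 10110010110
Gen 2 (rule 75): 00110100110
Gen 3 (rule 149): 10000110001
Gen 4 (rule 57): 01110101100
Gen 5 (rule 137): 01100001001
Gen 6 (rule 75): 11101110010
Gen 7 (rule 149): 01000101011
Gen 8 (rule 57): 00110010110
Gen 9 (rule 137): 10100000100
Gen 10 (rule 75): 00001111001
Gen 11 (rule 149): 11100110101
Gen 12 (rule 57): 10010101010
Gen 13 (rule 137): 00000000000
Gen 14 (rule 75): 11111111111
Gen 15 (rule 149): 01111111110
Gen 16 (rule 57): 01000000001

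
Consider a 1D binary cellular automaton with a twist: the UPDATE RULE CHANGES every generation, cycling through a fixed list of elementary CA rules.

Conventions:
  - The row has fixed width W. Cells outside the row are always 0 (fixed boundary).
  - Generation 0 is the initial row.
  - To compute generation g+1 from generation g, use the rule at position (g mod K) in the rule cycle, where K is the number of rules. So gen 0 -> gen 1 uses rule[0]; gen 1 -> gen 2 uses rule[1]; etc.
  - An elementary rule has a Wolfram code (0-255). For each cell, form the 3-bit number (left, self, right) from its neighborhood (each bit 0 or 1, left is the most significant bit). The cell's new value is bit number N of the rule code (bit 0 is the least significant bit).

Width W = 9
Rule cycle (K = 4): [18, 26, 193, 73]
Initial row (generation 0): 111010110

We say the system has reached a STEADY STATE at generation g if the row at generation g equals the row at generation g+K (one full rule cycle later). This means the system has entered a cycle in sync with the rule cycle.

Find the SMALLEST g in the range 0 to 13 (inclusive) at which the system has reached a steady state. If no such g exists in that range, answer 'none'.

Gen 0: 111010110
Gen 1 (rule 18): 000000001
Gen 2 (rule 26): 000000010
Gen 3 (rule 193): 111111000
Gen 4 (rule 73): 100001011
Gen 5 (rule 18): 010010000
Gen 6 (rule 26): 101101000
Gen 7 (rule 193): 000100011
Gen 8 (rule 73): 110001011
Gen 9 (rule 18): 001010000
Gen 10 (rule 26): 010001000
Gen 11 (rule 193): 000100011
Gen 12 (rule 73): 110001011
Gen 13 (rule 18): 001010000
Gen 14 (rule 26): 010001000
Gen 15 (rule 193): 000100011
Gen 16 (rule 73): 110001011
Gen 17 (rule 18): 001010000

Answer: 7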